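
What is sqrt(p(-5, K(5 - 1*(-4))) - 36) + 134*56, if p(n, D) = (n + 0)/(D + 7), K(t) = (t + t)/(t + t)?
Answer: 7504 + I*sqrt(586)/4 ≈ 7504.0 + 6.0519*I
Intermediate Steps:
K(t) = 1 (K(t) = (2*t)/((2*t)) = (2*t)*(1/(2*t)) = 1)
p(n, D) = n/(7 + D)
sqrt(p(-5, K(5 - 1*(-4))) - 36) + 134*56 = sqrt(-5/(7 + 1) - 36) + 134*56 = sqrt(-5/8 - 36) + 7504 = sqrt(-293/8) + 7504 = I*sqrt(586)/4 + 7504 = 7504 + I*sqrt(586)/4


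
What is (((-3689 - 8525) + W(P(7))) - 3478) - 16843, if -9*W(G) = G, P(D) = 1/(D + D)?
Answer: -4099411/126 ≈ -32535.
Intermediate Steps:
P(D) = 1/(2*D)
W(G) = -G/9
(((-3689 - 8525) + W(P(7))) - 3478) - 16843 = (((-3689 - 8525) - 1/(18*7)) - 3478) - 16843 = ((-12214 - 1/(18*7)) - 3478) - 16843 = ((-12214 - ⅑*1/14) - 3478) - 16843 = ((-12214 - 1/126) - 3478) - 16843 = (-1538965/126 - 3478) - 16843 = -1977193/126 - 16843 = -4099411/126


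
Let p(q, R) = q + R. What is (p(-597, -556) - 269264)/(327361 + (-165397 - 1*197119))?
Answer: 3423/445 ≈ 7.6921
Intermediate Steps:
p(q, R) = R + q
(p(-597, -556) - 269264)/(327361 + (-165397 - 1*197119)) = ((-556 - 597) - 269264)/(327361 + (-165397 - 1*197119)) = (-1153 - 269264)/(327361 + (-165397 - 197119)) = -270417/(327361 - 362516) = -270417/(-35155) = -270417*(-1/35155) = 3423/445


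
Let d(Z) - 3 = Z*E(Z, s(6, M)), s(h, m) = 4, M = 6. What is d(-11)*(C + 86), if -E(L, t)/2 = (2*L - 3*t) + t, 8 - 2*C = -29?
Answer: -137313/2 ≈ -68657.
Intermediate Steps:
C = 37/2 (C = 4 - ½*(-29) = 4 + 29/2 = 37/2 ≈ 18.500)
E(L, t) = -4*L + 4*t (E(L, t) = -2*((2*L - 3*t) + t) = -2*((-3*t + 2*L) + t) = -2*(-2*t + 2*L) = -4*L + 4*t)
d(Z) = 3 + Z*(16 - 4*Z) (d(Z) = 3 + Z*(-4*Z + 4*4) = 3 + Z*(-4*Z + 16) = 3 + Z*(16 - 4*Z))
d(-11)*(C + 86) = (3 - 4*(-11)*(-4 - 11))*(37/2 + 86) = (3 - 4*(-11)*(-15))*(209/2) = (3 - 660)*(209/2) = -657*209/2 = -137313/2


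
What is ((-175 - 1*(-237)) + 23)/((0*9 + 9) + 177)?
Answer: 85/186 ≈ 0.45699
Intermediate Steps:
((-175 - 1*(-237)) + 23)/((0*9 + 9) + 177) = ((-175 + 237) + 23)/((0 + 9) + 177) = (62 + 23)/(9 + 177) = 85/186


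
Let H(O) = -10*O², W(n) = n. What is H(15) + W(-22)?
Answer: -2272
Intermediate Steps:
H(15) + W(-22) = -10*15² - 22 = -10*225 - 22 = -2250 - 22 = -2272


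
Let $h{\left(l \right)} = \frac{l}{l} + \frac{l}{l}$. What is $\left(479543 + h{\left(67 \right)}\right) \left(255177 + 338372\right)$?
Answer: $284633455205$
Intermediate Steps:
$h{\left(l \right)} = 2$ ($h{\left(l \right)} = 1 + 1 = 2$)
$\left(479543 + h{\left(67 \right)}\right) \left(255177 + 338372\right) = \left(479543 + 2\right) \left(255177 + 338372\right) = 479545 \cdot 593549 = 284633455205$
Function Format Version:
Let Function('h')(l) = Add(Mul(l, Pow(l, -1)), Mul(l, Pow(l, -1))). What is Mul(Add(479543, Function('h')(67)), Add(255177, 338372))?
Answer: 284633455205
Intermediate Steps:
Function('h')(l) = 2 (Function('h')(l) = Add(1, 1) = 2)
Mul(Add(479543, Function('h')(67)), Add(255177, 338372)) = Mul(Add(479543, 2), Add(255177, 338372)) = Mul(479545, 593549) = 284633455205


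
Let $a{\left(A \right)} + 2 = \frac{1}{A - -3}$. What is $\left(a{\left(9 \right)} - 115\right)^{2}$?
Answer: $\frac{1968409}{144} \approx 13670.0$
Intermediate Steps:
$a{\left(A \right)} = -2 + \frac{1}{3 + A}$ ($a{\left(A \right)} = -2 + \frac{1}{A - -3} = -2 + \frac{1}{A + 3} = -2 + \frac{1}{3 + A}$)
$\left(a{\left(9 \right)} - 115\right)^{2} = \left(\frac{-5 - 18}{3 + 9} - 115\right)^{2} = \left(\frac{-5 - 18}{12} - 115\right)^{2} = \left(\frac{1}{12} \left(-23\right) - 115\right)^{2} = \left(- \frac{23}{12} - 115\right)^{2} = \left(- \frac{1403}{12}\right)^{2} = \frac{1968409}{144}$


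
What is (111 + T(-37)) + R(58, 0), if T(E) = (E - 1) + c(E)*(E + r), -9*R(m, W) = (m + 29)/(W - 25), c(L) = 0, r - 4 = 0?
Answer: 5504/75 ≈ 73.387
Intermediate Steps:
r = 4 (r = 4 + 0 = 4)
R(m, W) = -(29 + m)/(9*(-25 + W)) (R(m, W) = -(m + 29)/(9*(W - 25)) = -(29 + m)/(9*(-25 + W)))
T(E) = -1 + E (T(E) = (E - 1) + 0*(E + 4) = (-1 + E) + 0*(4 + E) = (-1 + E) + 0 = -1 + E)
(111 + T(-37)) + R(58, 0) = (111 + (-1 - 37)) + (-29 - 1*58)/(9*(-25 + 0)) = (111 - 38) + (⅑)*(-29 - 58)/(-25) = 73 + (⅑)*(-1/25)*(-87) = 73 + 29/75 = 5504/75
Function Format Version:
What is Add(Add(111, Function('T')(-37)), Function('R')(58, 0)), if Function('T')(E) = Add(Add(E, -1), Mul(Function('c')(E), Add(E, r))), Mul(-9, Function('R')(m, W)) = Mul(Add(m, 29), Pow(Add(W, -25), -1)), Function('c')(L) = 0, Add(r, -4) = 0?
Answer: Rational(5504, 75) ≈ 73.387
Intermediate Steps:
r = 4 (r = Add(4, 0) = 4)
Function('R')(m, W) = Mul(Rational(-1, 9), Pow(Add(-25, W), -1), Add(29, m)) (Function('R')(m, W) = Mul(Rational(-1, 9), Mul(Add(m, 29), Pow(Add(W, -25), -1))) = Mul(Rational(-1, 9), Mul(Add(29, m), Pow(Add(-25, W), -1))) = Mul(Rational(-1, 9), Mul(Pow(Add(-25, W), -1), Add(29, m))) = Mul(Rational(-1, 9), Pow(Add(-25, W), -1), Add(29, m)))
Function('T')(E) = Add(-1, E) (Function('T')(E) = Add(Add(E, -1), Mul(0, Add(E, 4))) = Add(Add(-1, E), Mul(0, Add(4, E))) = Add(Add(-1, E), 0) = Add(-1, E))
Add(Add(111, Function('T')(-37)), Function('R')(58, 0)) = Add(Add(111, Add(-1, -37)), Mul(Rational(1, 9), Pow(Add(-25, 0), -1), Add(-29, Mul(-1, 58)))) = Add(Add(111, -38), Mul(Rational(1, 9), Pow(-25, -1), Add(-29, -58))) = Add(73, Mul(Rational(1, 9), Rational(-1, 25), -87)) = Add(73, Rational(29, 75)) = Rational(5504, 75)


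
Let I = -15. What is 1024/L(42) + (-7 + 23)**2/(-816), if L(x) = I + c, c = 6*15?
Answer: 17008/1275 ≈ 13.340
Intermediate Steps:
c = 90
L(x) = 75 (L(x) = -15 + 90 = 75)
1024/L(42) + (-7 + 23)**2/(-816) = 1024/75 + (-7 + 23)**2/(-816) = 1024*(1/75) + 16**2*(-1/816) = 1024/75 + 256*(-1/816) = 1024/75 - 16/51 = 17008/1275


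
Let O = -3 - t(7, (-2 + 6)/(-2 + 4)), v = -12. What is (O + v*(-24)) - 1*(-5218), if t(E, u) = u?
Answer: 5501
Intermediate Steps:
O = -5 (O = -3 - (-2 + 6)/(-2 + 4) = -3 - 4/2 = -3 - 1*2 = -3 - 2 = -5)
(O + v*(-24)) - 1*(-5218) = (-5 - 12*(-24)) - 1*(-5218) = (-5 + 288) + 5218 = 283 + 5218 = 5501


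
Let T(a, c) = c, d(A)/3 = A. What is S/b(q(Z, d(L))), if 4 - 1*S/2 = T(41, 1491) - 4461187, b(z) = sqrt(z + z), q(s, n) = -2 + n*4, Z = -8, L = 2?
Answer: 4459700*sqrt(11)/11 ≈ 1.3447e+6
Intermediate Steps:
d(A) = 3*A
q(s, n) = -2 + 4*n
b(z) = sqrt(2)*sqrt(z) (b(z) = sqrt(2*z) = sqrt(2)*sqrt(z))
S = 8919400 (S = 8 - 2*(1491 - 4461187) = 8 - 2*(-4459696) = 8 + 8919392 = 8919400)
S/b(q(Z, d(L))) = 8919400/((sqrt(2)*sqrt(-2 + 4*(3*2)))) = 8919400/((sqrt(2)*sqrt(-2 + 4*6))) = 8919400/((sqrt(2)*sqrt(-2 + 24))) = 8919400/((sqrt(2)*sqrt(22))) = 8919400/((2*sqrt(11))) = 8919400*(sqrt(11)/22) = 4459700*sqrt(11)/11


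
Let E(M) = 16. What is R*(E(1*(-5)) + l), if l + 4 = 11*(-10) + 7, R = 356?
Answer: -32396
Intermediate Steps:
l = -107 (l = -4 + (11*(-10) + 7) = -4 + (-110 + 7) = -4 - 103 = -107)
R*(E(1*(-5)) + l) = 356*(16 - 107) = 356*(-91) = -32396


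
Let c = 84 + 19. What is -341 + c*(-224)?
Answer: -23413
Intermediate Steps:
c = 103
-341 + c*(-224) = -341 + 103*(-224) = -341 - 23072 = -23413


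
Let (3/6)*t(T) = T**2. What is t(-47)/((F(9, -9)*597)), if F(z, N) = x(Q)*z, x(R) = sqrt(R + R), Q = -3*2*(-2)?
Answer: 2209*sqrt(6)/32238 ≈ 0.16784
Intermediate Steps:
Q = 12 (Q = -6*(-2) = 12)
x(R) = sqrt(2)*sqrt(R) (x(R) = sqrt(2*R) = sqrt(2)*sqrt(R))
F(z, N) = 2*z*sqrt(6) (F(z, N) = (sqrt(2)*sqrt(12))*z = (sqrt(2)*(2*sqrt(3)))*z = (2*sqrt(6))*z = 2*z*sqrt(6))
t(T) = 2*T**2
t(-47)/((F(9, -9)*597)) = (2*(-47)**2)/(((2*9*sqrt(6))*597)) = (2*2209)/(((18*sqrt(6))*597)) = 4418/((10746*sqrt(6))) = 4418*(sqrt(6)/64476) = 2209*sqrt(6)/32238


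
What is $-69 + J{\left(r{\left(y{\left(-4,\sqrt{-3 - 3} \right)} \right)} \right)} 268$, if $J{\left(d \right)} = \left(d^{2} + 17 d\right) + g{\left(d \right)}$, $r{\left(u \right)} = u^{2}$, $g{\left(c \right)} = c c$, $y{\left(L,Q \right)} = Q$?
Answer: $-8109$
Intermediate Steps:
$g{\left(c \right)} = c^{2}$
$J{\left(d \right)} = 2 d^{2} + 17 d$ ($J{\left(d \right)} = \left(d^{2} + 17 d\right) + d^{2} = 2 d^{2} + 17 d$)
$-69 + J{\left(r{\left(y{\left(-4,\sqrt{-3 - 3} \right)} \right)} \right)} 268 = -69 + \left(\sqrt{-3 - 3}\right)^{2} \left(17 + 2 \left(\sqrt{-3 - 3}\right)^{2}\right) 268 = -69 + \left(\sqrt{-6}\right)^{2} \left(17 + 2 \left(\sqrt{-6}\right)^{2}\right) 268 = -69 + \left(i \sqrt{6}\right)^{2} \left(17 + 2 \left(i \sqrt{6}\right)^{2}\right) 268 = -69 + - 6 \left(17 + 2 \left(-6\right)\right) 268 = -69 + - 6 \left(17 - 12\right) 268 = -69 + \left(-6\right) 5 \cdot 268 = -69 - 8040 = -8109$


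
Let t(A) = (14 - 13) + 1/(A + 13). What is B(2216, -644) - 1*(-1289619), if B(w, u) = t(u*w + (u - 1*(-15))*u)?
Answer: 1318010984299/1022015 ≈ 1.2896e+6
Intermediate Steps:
t(A) = 1 + 1/(13 + A)
B(w, u) = (14 + u*w + u*(15 + u))/(13 + u*w + u*(15 + u)) (B(w, u) = (14 + (u*w + (u - 1*(-15))*u))/(13 + (u*w + (u - 1*(-15))*u)) = (14 + (u*w + (u + 15)*u))/(13 + (u*w + (u + 15)*u)) = (14 + (u*w + (15 + u)*u))/(13 + (u*w + (15 + u)*u)) = (14 + (u*w + u*(15 + u)))/(13 + (u*w + u*(15 + u))) = (14 + u*w + u*(15 + u))/(13 + u*w + u*(15 + u)))
B(2216, -644) - 1*(-1289619) = (14 - 644*(15 - 644 + 2216))/(13 - 644*(15 - 644 + 2216)) - 1*(-1289619) = (14 - 644*1587)/(13 - 644*1587) + 1289619 = (14 - 1022028)/(13 - 1022028) + 1289619 = -1022014/(-1022015) + 1289619 = -1/1022015*(-1022014) + 1289619 = 1022014/1022015 + 1289619 = 1318010984299/1022015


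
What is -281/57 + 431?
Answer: 24286/57 ≈ 426.07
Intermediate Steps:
-281/57 + 431 = 24286/57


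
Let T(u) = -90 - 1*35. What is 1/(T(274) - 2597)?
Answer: -1/2722 ≈ -0.00036738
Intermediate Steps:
T(u) = -125 (T(u) = -90 - 35 = -125)
1/(T(274) - 2597) = 1/(-125 - 2597) = 1/(-2722) = -1/2722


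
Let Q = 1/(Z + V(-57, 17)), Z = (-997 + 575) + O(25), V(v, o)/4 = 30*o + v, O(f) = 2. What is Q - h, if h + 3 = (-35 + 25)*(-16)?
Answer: -218543/1392 ≈ -157.00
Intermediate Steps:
V(v, o) = 4*v + 120*o (V(v, o) = 4*(30*o + v) = 4*(v + 30*o) = 4*v + 120*o)
h = 157 (h = -3 + (-35 + 25)*(-16) = -3 - 10*(-16) = -3 + 160 = 157)
Z = -420 (Z = (-997 + 575) + 2 = -422 + 2 = -420)
Q = 1/1392 (Q = 1/(-420 + (4*(-57) + 120*17)) = 1/(-420 + (-228 + 2040)) = 1/(-420 + 1812) = 1/1392 ≈ 0.00071839)
Q - h = 1/1392 - 1*157 = 1/1392 - 157 = -218543/1392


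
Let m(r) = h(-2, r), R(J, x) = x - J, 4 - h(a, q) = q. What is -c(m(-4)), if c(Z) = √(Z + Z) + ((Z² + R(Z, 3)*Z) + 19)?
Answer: -47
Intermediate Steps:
h(a, q) = 4 - q
m(r) = 4 - r
c(Z) = 19 + Z² + Z*(3 - Z) + √2*√Z (c(Z) = √(Z + Z) + ((Z² + (3 - Z)*Z) + 19) = √(2*Z) + ((Z² + Z*(3 - Z)) + 19) = √2*√Z + (19 + Z² + Z*(3 - Z)) = 19 + Z² + Z*(3 - Z) + √2*√Z)
-c(m(-4)) = -(19 + 3*(4 - 1*(-4)) + √2*√(4 - 1*(-4))) = -(19 + 3*(4 + 4) + √2*√(4 + 4)) = -(19 + 3*8 + √2*√8) = -(19 + 24 + √2*(2*√2)) = -(19 + 24 + 4) = -1*47 = -47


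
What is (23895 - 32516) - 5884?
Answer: -14505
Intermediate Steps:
(23895 - 32516) - 5884 = -8621 - 5884 = -14505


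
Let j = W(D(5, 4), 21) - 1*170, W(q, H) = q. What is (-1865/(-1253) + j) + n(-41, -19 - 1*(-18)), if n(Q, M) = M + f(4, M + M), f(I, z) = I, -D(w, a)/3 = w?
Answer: -226181/1253 ≈ -180.51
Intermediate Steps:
D(w, a) = -3*w
n(Q, M) = 4 + M (n(Q, M) = M + 4 = 4 + M)
j = -185 (j = -3*5 - 1*170 = -15 - 170 = -185)
(-1865/(-1253) + j) + n(-41, -19 - 1*(-18)) = (-1865/(-1253) - 185) + (4 + (-19 - 1*(-18))) = (-1865*(-1/1253) - 185) + (4 + (-19 + 18)) = (1865/1253 - 185) + (4 - 1) = -229940/1253 + 3 = -226181/1253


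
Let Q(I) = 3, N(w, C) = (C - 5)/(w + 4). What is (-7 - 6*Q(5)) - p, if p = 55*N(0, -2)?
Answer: 285/4 ≈ 71.250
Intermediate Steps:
N(w, C) = (-5 + C)/(4 + w)
p = -385/4 (p = 55*((-5 - 2)/(4 + 0)) = 55*(-7/4) = -385/4 ≈ -96.250)
(-7 - 6*Q(5)) - p = (-7 - 6*3) - 1*(-385/4) = (-7 - 18) + 385/4 = -25 + 385/4 = 285/4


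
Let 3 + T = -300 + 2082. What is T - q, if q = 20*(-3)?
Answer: 1839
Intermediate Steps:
q = -60
T = 1779 (T = -3 + (-300 + 2082) = -3 + 1782 = 1779)
T - q = 1779 - 1*(-60) = 1779 + 60 = 1839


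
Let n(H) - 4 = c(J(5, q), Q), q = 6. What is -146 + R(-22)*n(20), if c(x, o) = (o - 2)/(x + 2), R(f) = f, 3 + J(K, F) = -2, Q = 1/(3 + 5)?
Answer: -991/4 ≈ -247.75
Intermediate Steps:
Q = ⅛ (Q = 1/8 = ⅛ ≈ 0.12500)
J(K, F) = -5 (J(K, F) = -3 - 2 = -5)
c(x, o) = (-2 + o)/(2 + x)
n(H) = 37/8 (n(H) = 4 + (-2 + ⅛)/(2 - 5) = 4 - 15/8/(-3) = 4 - ⅓*(-15/8) = 4 + 5/8 = 37/8)
-146 + R(-22)*n(20) = -146 - 22*37/8 = -146 - 407/4 = -991/4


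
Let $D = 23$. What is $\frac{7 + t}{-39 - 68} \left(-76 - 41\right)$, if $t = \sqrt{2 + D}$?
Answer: $\frac{1404}{107} \approx 13.121$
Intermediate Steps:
$t = 5$ ($t = \sqrt{2 + 23} = \sqrt{25} = 5$)
$\frac{7 + t}{-39 - 68} \left(-76 - 41\right) = \frac{7 + 5}{-39 - 68} \left(-76 - 41\right) = \frac{12}{-107} \left(-117\right) = 12 \left(- \frac{1}{107}\right) \left(-117\right) = \left(- \frac{12}{107}\right) \left(-117\right) = \frac{1404}{107}$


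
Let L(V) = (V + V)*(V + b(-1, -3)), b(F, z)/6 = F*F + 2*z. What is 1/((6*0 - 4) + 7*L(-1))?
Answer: 1/430 ≈ 0.0023256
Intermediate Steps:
b(F, z) = 6*F² + 12*z (b(F, z) = 6*(F*F + 2*z) = 6*(F² + 2*z) = 6*F² + 12*z)
L(V) = 2*V*(-30 + V) (L(V) = (V + V)*(V + (6*(-1)² + 12*(-3))) = (2*V)*(V + (6*1 - 36)) = (2*V)*(V + (6 - 36)) = (2*V)*(V - 30) = (2*V)*(-30 + V) = 2*V*(-30 + V))
1/((6*0 - 4) + 7*L(-1)) = 1/((6*0 - 4) + 7*(2*(-1)*(-30 - 1))) = 1/((0 - 4) + 7*(2*(-1)*(-31))) = 1/(-4 + 7*62) = 1/(-4 + 434) = 1/430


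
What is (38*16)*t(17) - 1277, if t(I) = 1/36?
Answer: -11341/9 ≈ -1260.1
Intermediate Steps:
t(I) = 1/36
(38*16)*t(17) - 1277 = (38*16)*(1/36) - 1277 = 608*(1/36) - 1277 = 152/9 - 1277 = -11341/9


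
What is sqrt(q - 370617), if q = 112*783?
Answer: I*sqrt(282921) ≈ 531.9*I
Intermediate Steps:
q = 87696
sqrt(q - 370617) = sqrt(87696 - 370617) = sqrt(-282921) = I*sqrt(282921)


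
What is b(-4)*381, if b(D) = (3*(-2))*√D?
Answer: -4572*I ≈ -4572.0*I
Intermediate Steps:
b(D) = -6*√D
b(-4)*381 = -12*I*381 = -4572*I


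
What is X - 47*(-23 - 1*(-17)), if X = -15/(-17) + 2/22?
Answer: 52916/187 ≈ 282.97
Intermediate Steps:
X = 182/187 (X = -15*(-1/17) + 2*(1/22) = 15/17 + 1/11 = 182/187 ≈ 0.97326)
X - 47*(-23 - 1*(-17)) = 182/187 - 47*(-23 - 1*(-17)) = 182/187 - 47*(-23 + 17) = 182/187 - 47*(-6) = 182/187 + 282 = 52916/187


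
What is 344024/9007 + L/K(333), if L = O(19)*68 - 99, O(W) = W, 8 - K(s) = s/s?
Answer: 13153519/63049 ≈ 208.62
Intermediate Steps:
K(s) = 7 (K(s) = 8 - s/s = 8 - 1*1 = 8 - 1 = 7)
L = 1193 (L = 19*68 - 99 = 1292 - 99 = 1193)
344024/9007 + L/K(333) = 344024/9007 + 1193/7 = 13153519/63049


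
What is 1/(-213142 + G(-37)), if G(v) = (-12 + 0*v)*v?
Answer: -1/212698 ≈ -4.7015e-6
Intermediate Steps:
G(v) = -12*v (G(v) = (-12 + 0)*v = -12*v)
1/(-213142 + G(-37)) = 1/(-213142 - 12*(-37)) = 1/(-213142 + 444) = 1/(-212698) = -1/212698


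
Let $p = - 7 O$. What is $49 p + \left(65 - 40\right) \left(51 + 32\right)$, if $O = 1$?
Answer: $1732$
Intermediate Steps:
$p = -7$ ($p = \left(-7\right) 1 = -7$)
$49 p + \left(65 - 40\right) \left(51 + 32\right) = 49 \left(-7\right) + \left(65 - 40\right) \left(51 + 32\right) = -343 + 25 \cdot 83 = -343 + 2075 = 1732$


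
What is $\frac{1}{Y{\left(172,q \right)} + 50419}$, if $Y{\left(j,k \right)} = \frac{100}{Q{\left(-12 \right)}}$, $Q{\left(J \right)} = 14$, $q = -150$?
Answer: $\frac{7}{352983} \approx 1.9831 \cdot 10^{-5}$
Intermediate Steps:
$Y{\left(j,k \right)} = \frac{50}{7}$ ($Y{\left(j,k \right)} = \frac{100}{14} = 100 \cdot \frac{1}{14} = \frac{50}{7}$)
$\frac{1}{Y{\left(172,q \right)} + 50419} = \frac{1}{\frac{50}{7} + 50419} = \frac{1}{\frac{352983}{7}} = \frac{7}{352983}$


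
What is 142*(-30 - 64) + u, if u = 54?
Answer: -13294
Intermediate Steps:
142*(-30 - 64) + u = 142*(-30 - 64) + 54 = 142*(-94) + 54 = -13348 + 54 = -13294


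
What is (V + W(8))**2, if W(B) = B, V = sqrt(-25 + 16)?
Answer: 55 + 48*I ≈ 55.0 + 48.0*I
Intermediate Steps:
V = 3*I (V = sqrt(-9) = 3*I ≈ 3.0*I)
(V + W(8))**2 = (3*I + 8)**2 = (8 + 3*I)**2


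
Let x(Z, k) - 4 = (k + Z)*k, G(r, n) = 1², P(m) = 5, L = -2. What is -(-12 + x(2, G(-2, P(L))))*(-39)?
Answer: -195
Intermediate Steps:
G(r, n) = 1
x(Z, k) = 4 + k*(Z + k) (x(Z, k) = 4 + (k + Z)*k = 4 + (Z + k)*k = 4 + k*(Z + k))
-(-12 + x(2, G(-2, P(L))))*(-39) = -(-12 + (4 + 1² + 2*1))*(-39) = -(-12 + (4 + 1 + 2))*(-39) = -(-12 + 7)*(-39) = -(-5)*(-39) = -1*195 = -195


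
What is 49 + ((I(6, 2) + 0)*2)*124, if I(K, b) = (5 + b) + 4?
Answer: 2777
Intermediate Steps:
I(K, b) = 9 + b
49 + ((I(6, 2) + 0)*2)*124 = 49 + (((9 + 2) + 0)*2)*124 = 49 + ((11 + 0)*2)*124 = 49 + (11*2)*124 = 49 + 22*124 = 49 + 2728 = 2777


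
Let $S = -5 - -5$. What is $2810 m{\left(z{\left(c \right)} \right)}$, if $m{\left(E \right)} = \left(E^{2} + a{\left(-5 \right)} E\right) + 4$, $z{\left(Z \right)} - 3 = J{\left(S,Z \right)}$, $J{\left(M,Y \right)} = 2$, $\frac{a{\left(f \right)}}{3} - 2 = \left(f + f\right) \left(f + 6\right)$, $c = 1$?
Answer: $-255710$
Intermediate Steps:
$a{\left(f \right)} = 6 + 6 f \left(6 + f\right)$ ($a{\left(f \right)} = 6 + 3 \left(f + f\right) \left(f + 6\right) = 6 + 3 \cdot 2 f \left(6 + f\right) = 6 + 6 f \left(6 + f\right)$)
$S = 0$ ($S = -5 + 5 = 0$)
$z{\left(Z \right)} = 5$ ($z{\left(Z \right)} = 3 + 2 = 5$)
$m{\left(E \right)} = 4 + E^{2} - 24 E$ ($m{\left(E \right)} = \left(E^{2} + \left(6 + 6 \left(-5\right)^{2} + 36 \left(-5\right)\right) E\right) + 4 = \left(E^{2} + \left(6 + 6 \cdot 25 - 180\right) E\right) + 4 = \left(E^{2} + \left(6 + 150 - 180\right) E\right) + 4 = \left(E^{2} - 24 E\right) + 4 = 4 + E^{2} - 24 E$)
$2810 m{\left(z{\left(c \right)} \right)} = 2810 \left(4 + 5^{2} - 120\right) = 2810 \left(4 + 25 - 120\right) = 2810 \left(-91\right) = -255710$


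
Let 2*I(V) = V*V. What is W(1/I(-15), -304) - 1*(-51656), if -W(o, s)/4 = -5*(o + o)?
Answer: 2324536/45 ≈ 51656.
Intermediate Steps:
I(V) = V**2/2 (I(V) = (V*V)/2 = V**2/2)
W(o, s) = 40*o (W(o, s) = -(-20)*(o + o) = -(-20)*2*o = -(-40)*o = 40*o)
W(1/I(-15), -304) - 1*(-51656) = 40/(((1/2)*(-15)**2)) - 1*(-51656) = 40/(((1/2)*225)) + 51656 = 40/(225/2) + 51656 = 40*(2/225) + 51656 = 16/45 + 51656 = 2324536/45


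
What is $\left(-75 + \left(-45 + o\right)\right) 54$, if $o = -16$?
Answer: $-7344$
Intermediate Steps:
$\left(-75 + \left(-45 + o\right)\right) 54 = \left(-75 - 61\right) 54 = \left(-136\right) 54 = -7344$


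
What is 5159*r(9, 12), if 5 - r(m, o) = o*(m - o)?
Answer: 211519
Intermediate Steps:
r(m, o) = 5 - o*(m - o)
5159*r(9, 12) = 5159*(5 + 12² - 1*9*12) = 5159*(5 + 144 - 108) = 5159*41 = 211519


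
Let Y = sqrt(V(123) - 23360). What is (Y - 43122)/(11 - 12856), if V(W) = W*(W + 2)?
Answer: 43122/12845 - I*sqrt(7985)/12845 ≈ 3.3571 - 0.0069567*I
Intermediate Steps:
V(W) = W*(2 + W)
Y = I*sqrt(7985) (Y = sqrt(123*(2 + 123) - 23360) = sqrt(123*125 - 23360) = sqrt(15375 - 23360) = sqrt(-7985) = I*sqrt(7985) ≈ 89.359*I)
(Y - 43122)/(11 - 12856) = (I*sqrt(7985) - 43122)/(11 - 12856) = (-43122 + I*sqrt(7985))/(-12845) = (-43122 + I*sqrt(7985))*(-1/12845) = 43122/12845 - I*sqrt(7985)/12845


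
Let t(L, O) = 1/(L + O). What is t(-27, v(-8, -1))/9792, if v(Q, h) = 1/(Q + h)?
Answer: -1/265472 ≈ -3.7669e-6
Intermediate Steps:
t(-27, v(-8, -1))/9792 = 1/(-27 + 1/(-8 - 1)*9792) = (1/9792)/(-27 + 1/(-9)) = (1/9792)/(-27 - ⅑) = (1/9792)/(-244/9) = -9/244*1/9792 = -1/265472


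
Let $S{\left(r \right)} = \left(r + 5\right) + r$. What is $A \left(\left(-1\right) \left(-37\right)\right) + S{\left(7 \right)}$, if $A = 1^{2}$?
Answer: $56$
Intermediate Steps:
$A = 1$
$S{\left(r \right)} = 5 + 2 r$ ($S{\left(r \right)} = \left(5 + r\right) + r = 5 + 2 r$)
$A \left(\left(-1\right) \left(-37\right)\right) + S{\left(7 \right)} = 1 \left(\left(-1\right) \left(-37\right)\right) + \left(5 + 2 \cdot 7\right) = 1 \cdot 37 + \left(5 + 14\right) = 37 + 19 = 56$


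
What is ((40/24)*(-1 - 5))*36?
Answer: -360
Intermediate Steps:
((40/24)*(-1 - 5))*36 = ((40*(1/24))*(-6))*36 = ((5/3)*(-6))*36 = -10*36 = -360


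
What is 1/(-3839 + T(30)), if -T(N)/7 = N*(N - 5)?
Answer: -1/9089 ≈ -0.00011002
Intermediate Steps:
T(N) = -7*N*(-5 + N) (T(N) = -7*N*(N - 5) = -7*N*(-5 + N))
1/(-3839 + T(30)) = 1/(-3839 + 7*30*(5 - 1*30)) = 1/(-3839 + 7*30*(5 - 30)) = 1/(-3839 + 7*30*(-25)) = 1/(-3839 - 5250) = 1/(-9089) = -1/9089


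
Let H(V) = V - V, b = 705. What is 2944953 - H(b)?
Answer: 2944953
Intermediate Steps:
H(V) = 0
2944953 - H(b) = 2944953 - 1*0 = 2944953 + 0 = 2944953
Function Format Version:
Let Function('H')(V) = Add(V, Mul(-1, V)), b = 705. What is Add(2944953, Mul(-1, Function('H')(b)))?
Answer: 2944953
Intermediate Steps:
Function('H')(V) = 0
Add(2944953, Mul(-1, Function('H')(b))) = Add(2944953, Mul(-1, 0)) = Add(2944953, 0) = 2944953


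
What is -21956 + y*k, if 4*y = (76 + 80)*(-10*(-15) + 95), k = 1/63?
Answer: -65413/3 ≈ -21804.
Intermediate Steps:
k = 1/63 ≈ 0.015873
y = 9555 (y = ((76 + 80)*(-10*(-15) + 95))/4 = (156*(150 + 95))/4 = (156*245)/4 = (¼)*38220 = 9555)
-21956 + y*k = -21956 + 9555*(1/63) = -21956 + 455/3 = -65413/3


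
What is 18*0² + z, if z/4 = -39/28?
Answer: -39/7 ≈ -5.5714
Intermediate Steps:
z = -39/7 (z = 4*(-39/28) = -39/7 ≈ -5.5714)
18*0² + z = 18*0² - 39/7 = 18*0 - 39/7 = 0 - 39/7 = -39/7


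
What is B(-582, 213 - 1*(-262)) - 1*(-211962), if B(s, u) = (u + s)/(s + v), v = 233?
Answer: 73974845/349 ≈ 2.1196e+5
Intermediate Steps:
B(s, u) = (s + u)/(233 + s) (B(s, u) = (u + s)/(s + 233) = (s + u)/(233 + s))
B(-582, 213 - 1*(-262)) - 1*(-211962) = (-582 + (213 - 1*(-262)))/(233 - 582) - 1*(-211962) = (-582 + (213 + 262))/(-349) + 211962 = -(-582 + 475)/349 + 211962 = -1/349*(-107) + 211962 = 107/349 + 211962 = 73974845/349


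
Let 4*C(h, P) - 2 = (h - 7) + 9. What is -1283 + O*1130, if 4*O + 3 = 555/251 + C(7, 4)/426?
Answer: -1286554979/855408 ≈ -1504.0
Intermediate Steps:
C(h, P) = 1 + h/4 (C(h, P) = ½ + ((h - 7) + 9)/4 = ½ + ((-7 + h) + 9)/4 = ½ + (2 + h)/4 = ½ + (½ + h/4) = 1 + h/4)
O = -334631/1710816 (O = -¾ + (555/251 + (1 + (¼)*7)/426)/4 = -¾ + (555*(1/251) + (1 + 7/4)*(1/426))/4 = -¾ + (555/251 + (11/4)*(1/426))/4 = -¾ + (555/251 + 11/1704)/4 = -¾ + (¼)*(948481/427704) = -¾ + 948481/1710816 = -334631/1710816 ≈ -0.19560)
-1283 + O*1130 = -1283 - 334631/1710816*1130 = -1283 - 189066515/855408 = -1286554979/855408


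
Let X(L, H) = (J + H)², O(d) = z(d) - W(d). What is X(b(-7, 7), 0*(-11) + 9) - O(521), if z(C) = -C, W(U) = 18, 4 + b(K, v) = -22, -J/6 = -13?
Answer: 8108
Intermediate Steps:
J = 78 (J = -6*(-13) = 78)
b(K, v) = -26 (b(K, v) = -4 - 22 = -26)
O(d) = -18 - d (O(d) = -d - 1*18 = -d - 18 = -18 - d)
X(L, H) = (78 + H)²
X(b(-7, 7), 0*(-11) + 9) - O(521) = (78 + (0*(-11) + 9))² - (-18 - 1*521) = (78 + (0 + 9))² - (-18 - 521) = (78 + 9)² - 1*(-539) = 87² + 539 = 7569 + 539 = 8108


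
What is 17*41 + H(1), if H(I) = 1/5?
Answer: 3486/5 ≈ 697.20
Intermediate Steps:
H(I) = 1/5
17*41 + H(1) = 17*41 + 1/5 = 697 + 1/5 = 3486/5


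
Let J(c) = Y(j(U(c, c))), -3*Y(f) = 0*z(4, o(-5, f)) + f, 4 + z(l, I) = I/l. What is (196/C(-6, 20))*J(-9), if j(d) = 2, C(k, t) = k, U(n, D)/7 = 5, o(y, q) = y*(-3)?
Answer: 196/9 ≈ 21.778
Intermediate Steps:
o(y, q) = -3*y
U(n, D) = 35 (U(n, D) = 7*5 = 35)
z(l, I) = -4 + I/l
Y(f) = -f/3 (Y(f) = -(0*(-4 - 3*(-5)/4) + f)/3 = -(0*(-4 + 15*(¼)) + f)/3 = -(0*(-4 + 15/4) + f)/3 = -(0*(-¼) + f)/3 = -(0 + f)/3 = -f/3)
J(c) = -⅔ (J(c) = -⅓*2 = -⅔)
(196/C(-6, 20))*J(-9) = (196/(-6))*(-⅔) = (196*(-⅙))*(-⅔) = -98/3*(-⅔) = 196/9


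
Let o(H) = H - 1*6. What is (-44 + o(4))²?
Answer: 2116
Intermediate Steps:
o(H) = -6 + H (o(H) = H - 6 = -6 + H)
(-44 + o(4))² = (-44 + (-6 + 4))² = (-44 - 2)² = (-46)² = 2116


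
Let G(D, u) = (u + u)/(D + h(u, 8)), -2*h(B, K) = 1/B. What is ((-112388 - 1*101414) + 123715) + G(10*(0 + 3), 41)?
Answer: -221517209/2459 ≈ -90084.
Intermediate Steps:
h(B, K) = -1/(2*B)
G(D, u) = 2*u/(D - 1/(2*u)) (G(D, u) = (u + u)/(D - 1/(2*u)) = (2*u)/(D - 1/(2*u)) = 2*u/(D - 1/(2*u)))
((-112388 - 1*101414) + 123715) + G(10*(0 + 3), 41) = ((-112388 - 1*101414) + 123715) + 4*41²/(-1 + 2*(10*(0 + 3))*41) = ((-112388 - 101414) + 123715) + 4*1681/(-1 + 2*(10*3)*41) = (-213802 + 123715) + 4*1681/(-1 + 2*30*41) = -90087 + 4*1681/(-1 + 2460) = -90087 + 4*1681/2459 = -90087 + 4*1681*(1/2459) = -90087 + 6724/2459 = -221517209/2459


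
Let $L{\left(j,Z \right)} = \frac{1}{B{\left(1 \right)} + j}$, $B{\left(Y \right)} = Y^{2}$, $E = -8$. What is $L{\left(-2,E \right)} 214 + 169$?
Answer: $-45$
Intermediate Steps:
$L{\left(j,Z \right)} = \frac{1}{1 + j}$ ($L{\left(j,Z \right)} = \frac{1}{1^{2} + j} = \frac{1}{1 + j}$)
$L{\left(-2,E \right)} 214 + 169 = \frac{1}{1 - 2} \cdot 214 + 169 = \frac{1}{-1} \cdot 214 + 169 = \left(-1\right) 214 + 169 = -214 + 169 = -45$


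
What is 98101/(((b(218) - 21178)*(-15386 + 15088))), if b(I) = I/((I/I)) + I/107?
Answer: 10496807/668265596 ≈ 0.015708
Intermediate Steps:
b(I) = 108*I/107 (b(I) = I/1 + I*(1/107) = I*1 + I/107 = I + I/107 = 108*I/107)
98101/(((b(218) - 21178)*(-15386 + 15088))) = 98101/((((108/107)*218 - 21178)*(-15386 + 15088))) = 98101/(((23544/107 - 21178)*(-298))) = 98101/((-2242502/107*(-298))) = 98101/(668265596/107) = 98101*(107/668265596) = 10496807/668265596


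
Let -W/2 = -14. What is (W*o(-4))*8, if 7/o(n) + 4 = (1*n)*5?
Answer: -196/3 ≈ -65.333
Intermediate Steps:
o(n) = 7/(-4 + 5*n) (o(n) = 7/(-4 + (1*n)*5) = 7/(-4 + n*5) = 7/(-4 + 5*n))
W = 28 (W = -2*(-14) = 28)
(W*o(-4))*8 = (28*(7/(-4 + 5*(-4))))*8 = (28*(7/(-4 - 20)))*8 = (28*(7/(-24)))*8 = (28*(7*(-1/24)))*8 = (28*(-7/24))*8 = -49/6*8 = -196/3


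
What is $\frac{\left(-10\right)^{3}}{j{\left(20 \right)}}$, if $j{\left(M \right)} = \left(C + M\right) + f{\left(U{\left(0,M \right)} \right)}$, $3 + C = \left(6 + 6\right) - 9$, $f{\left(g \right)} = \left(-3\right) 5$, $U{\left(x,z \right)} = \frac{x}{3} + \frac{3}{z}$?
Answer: $-200$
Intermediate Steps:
$U{\left(x,z \right)} = \frac{3}{z} + \frac{x}{3}$ ($U{\left(x,z \right)} = x \frac{1}{3} + \frac{3}{z} = \frac{x}{3} + \frac{3}{z} = \frac{3}{z} + \frac{x}{3}$)
$f{\left(g \right)} = -15$
$C = 0$ ($C = -3 + \left(\left(6 + 6\right) - 9\right) = -3 + \left(12 - 9\right) = -3 + 3 = 0$)
$j{\left(M \right)} = -15 + M$ ($j{\left(M \right)} = \left(0 + M\right) - 15 = M - 15 = -15 + M$)
$\frac{\left(-10\right)^{3}}{j{\left(20 \right)}} = \frac{\left(-10\right)^{3}}{-15 + 20} = - \frac{1000}{5} = \left(-1000\right) \frac{1}{5} = -200$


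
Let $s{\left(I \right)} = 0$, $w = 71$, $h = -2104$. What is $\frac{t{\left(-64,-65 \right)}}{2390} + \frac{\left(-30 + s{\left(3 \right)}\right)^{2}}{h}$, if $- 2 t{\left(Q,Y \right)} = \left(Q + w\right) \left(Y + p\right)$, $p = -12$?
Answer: $- \frac{395993}{1257140} \approx -0.315$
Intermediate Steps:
$t{\left(Q,Y \right)} = - \frac{\left(-12 + Y\right) \left(71 + Q\right)}{2}$ ($t{\left(Q,Y \right)} = - \frac{\left(Q + 71\right) \left(Y - 12\right)}{2} = - \frac{\left(71 + Q\right) \left(-12 + Y\right)}{2} = - \frac{\left(-12 + Y\right) \left(71 + Q\right)}{2}$)
$\frac{t{\left(-64,-65 \right)}}{2390} + \frac{\left(-30 + s{\left(3 \right)}\right)^{2}}{h} = \frac{426 + 6 \left(-64\right) - - \frac{4615}{2} - \left(-32\right) \left(-65\right)}{2390} + \frac{\left(-30 + 0\right)^{2}}{-2104} = \left(426 - 384 + \frac{4615}{2} - 2080\right) \frac{1}{2390} + \left(-30\right)^{2} \left(- \frac{1}{2104}\right) = \frac{539}{2} \cdot \frac{1}{2390} + 900 \left(- \frac{1}{2104}\right) = \frac{539}{4780} - \frac{225}{526} = - \frac{395993}{1257140}$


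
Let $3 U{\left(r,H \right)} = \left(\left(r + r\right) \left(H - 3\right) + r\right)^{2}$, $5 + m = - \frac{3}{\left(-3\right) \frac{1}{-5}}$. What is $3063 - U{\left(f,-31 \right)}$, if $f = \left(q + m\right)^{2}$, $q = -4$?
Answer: $- \frac{172440235}{3} \approx -5.748 \cdot 10^{7}$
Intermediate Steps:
$m = -10$ ($m = -5 - \frac{3}{\left(-3\right) \frac{1}{-5}} = -5 - \frac{3}{\left(-3\right) \left(- \frac{1}{5}\right)} = -5 - \frac{3}{\frac{3}{5}} = -5 - 5 = -10$)
$f = 196$ ($f = \left(-4 - 10\right)^{2} = \left(-14\right)^{2} = 196$)
$U{\left(r,H \right)} = \frac{\left(r + 2 r \left(-3 + H\right)\right)^{2}}{3}$ ($U{\left(r,H \right)} = \frac{\left(\left(r + r\right) \left(H - 3\right) + r\right)^{2}}{3} = \frac{\left(2 r \left(-3 + H\right) + r\right)^{2}}{3} = \frac{\left(r + 2 r \left(-3 + H\right)\right)^{2}}{3}$)
$3063 - U{\left(f,-31 \right)} = 3063 - \frac{196^{2} \left(-5 + 2 \left(-31\right)\right)^{2}}{3} = 3063 - \frac{1}{3} \cdot 38416 \left(-5 - 62\right)^{2} = 3063 - \frac{1}{3} \cdot 38416 \left(-67\right)^{2} = 3063 - \frac{1}{3} \cdot 38416 \cdot 4489 = 3063 - \frac{172449424}{3} = - \frac{172440235}{3}$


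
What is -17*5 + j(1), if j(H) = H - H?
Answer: -85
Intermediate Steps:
j(H) = 0
-17*5 + j(1) = -17*5 + 0 = -85 + 0 = -85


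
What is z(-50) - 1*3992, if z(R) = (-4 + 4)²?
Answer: -3992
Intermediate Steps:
z(R) = 0 (z(R) = 0² = 0)
z(-50) - 1*3992 = 0 - 1*3992 = 0 - 3992 = -3992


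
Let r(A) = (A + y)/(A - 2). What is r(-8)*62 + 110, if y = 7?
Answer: 581/5 ≈ 116.20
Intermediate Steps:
r(A) = (7 + A)/(-2 + A) (r(A) = (A + 7)/(A - 2) = (7 + A)/(-2 + A))
r(-8)*62 + 110 = ((7 - 8)/(-2 - 8))*62 + 110 = (-1/(-10))*62 + 110 = -⅒*(-1)*62 + 110 = (⅒)*62 + 110 = 31/5 + 110 = 581/5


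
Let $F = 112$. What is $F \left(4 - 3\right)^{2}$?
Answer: $112$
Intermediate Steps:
$F \left(4 - 3\right)^{2} = 112 \left(4 - 3\right)^{2} = 112 \cdot 1^{2} = 112 \cdot 1 = 112$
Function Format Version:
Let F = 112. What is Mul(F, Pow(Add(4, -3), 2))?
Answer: 112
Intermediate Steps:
Mul(F, Pow(Add(4, -3), 2)) = Mul(112, Pow(Add(4, -3), 2)) = Mul(112, Pow(1, 2)) = Mul(112, 1) = 112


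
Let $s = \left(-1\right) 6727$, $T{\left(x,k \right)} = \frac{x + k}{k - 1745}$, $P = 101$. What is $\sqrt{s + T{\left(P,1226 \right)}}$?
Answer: $\frac{4 i \sqrt{113292510}}{519} \approx 82.034 i$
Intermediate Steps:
$T{\left(x,k \right)} = \frac{k + x}{-1745 + k}$
$s = -6727$
$\sqrt{s + T{\left(P,1226 \right)}} = \sqrt{-6727 + \frac{1226 + 101}{-1745 + 1226}} = \sqrt{-6727 + \frac{1}{-519} \cdot 1327} = \sqrt{-6727 - \frac{1327}{519}} = \sqrt{- \frac{3492640}{519}} = \frac{4 i \sqrt{113292510}}{519}$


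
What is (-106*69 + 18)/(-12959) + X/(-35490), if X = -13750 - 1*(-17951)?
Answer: 204494281/459914910 ≈ 0.44463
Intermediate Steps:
X = 4201 (X = -13750 + 17951 = 4201)
(-106*69 + 18)/(-12959) + X/(-35490) = (-106*69 + 18)/(-12959) + 4201/(-35490) = (-7314 + 18)*(-1/12959) + 4201*(-1/35490) = -7296*(-1/12959) - 4201/35490 = 7296/12959 - 4201/35490 = 204494281/459914910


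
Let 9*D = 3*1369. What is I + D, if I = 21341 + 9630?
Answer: 94282/3 ≈ 31427.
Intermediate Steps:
D = 1369/3 (D = (3*1369)/9 = (1/9)*4107 = 1369/3 ≈ 456.33)
I = 30971
I + D = 30971 + 1369/3 = 94282/3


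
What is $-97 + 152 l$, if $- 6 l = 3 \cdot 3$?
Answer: $-325$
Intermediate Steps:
$l = - \frac{3}{2}$ ($l = - \frac{3 \cdot 3}{6} = \left(- \frac{1}{6}\right) 9 = - \frac{3}{2} \approx -1.5$)
$-97 + 152 l = -97 + 152 \left(- \frac{3}{2}\right) = -97 - 228 = -325$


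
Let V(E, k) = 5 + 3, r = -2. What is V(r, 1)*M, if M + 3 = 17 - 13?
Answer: 8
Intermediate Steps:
M = 1 (M = -3 + (17 - 13) = -3 + 4 = 1)
V(E, k) = 8
V(r, 1)*M = 8*1 = 8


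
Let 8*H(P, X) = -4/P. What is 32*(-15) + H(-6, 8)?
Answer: -5759/12 ≈ -479.92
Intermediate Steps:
H(P, X) = -1/(2*P) (H(P, X) = (-4/P)/8 = -1/(2*P))
32*(-15) + H(-6, 8) = 32*(-15) - ½/(-6) = -480 - ½*(-⅙) = -480 + 1/12 = -5759/12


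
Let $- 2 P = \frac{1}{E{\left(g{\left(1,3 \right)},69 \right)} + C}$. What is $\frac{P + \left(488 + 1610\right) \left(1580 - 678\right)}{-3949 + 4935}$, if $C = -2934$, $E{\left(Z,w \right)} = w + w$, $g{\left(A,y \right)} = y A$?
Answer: $\frac{10582278433}{5513712} \approx 1919.3$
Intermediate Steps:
$g{\left(A,y \right)} = A y$
$E{\left(Z,w \right)} = 2 w$
$P = \frac{1}{5592}$ ($P = - \frac{1}{2 \left(2 \cdot 69 - 2934\right)} = - \frac{1}{2 \left(138 - 2934\right)} = - \frac{1}{2 \left(-2796\right)} = \left(- \frac{1}{2}\right) \left(- \frac{1}{2796}\right) = \frac{1}{5592} \approx 0.00017883$)
$\frac{P + \left(488 + 1610\right) \left(1580 - 678\right)}{-3949 + 4935} = \frac{\frac{1}{5592} + \left(488 + 1610\right) \left(1580 - 678\right)}{-3949 + 4935} = \frac{\frac{1}{5592} + 2098 \cdot 902}{986} = \left(\frac{1}{5592} + 1892396\right) \frac{1}{986} = \frac{10582278433}{5592} \cdot \frac{1}{986} = \frac{10582278433}{5513712}$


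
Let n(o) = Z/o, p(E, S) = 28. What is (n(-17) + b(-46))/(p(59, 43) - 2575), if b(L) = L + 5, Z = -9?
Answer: 688/43299 ≈ 0.015890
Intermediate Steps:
b(L) = 5 + L
n(o) = -9/o
(n(-17) + b(-46))/(p(59, 43) - 2575) = (-9/(-17) + (5 - 46))/(28 - 2575) = (-9*(-1/17) - 41)/(-2547) = (9/17 - 41)*(-1/2547) = -688/17*(-1/2547) = 688/43299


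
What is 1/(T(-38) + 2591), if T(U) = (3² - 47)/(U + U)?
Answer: 2/5183 ≈ 0.00038588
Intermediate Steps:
T(U) = -19/U (T(U) = (9 - 47)/((2*U)) = -19/U)
1/(T(-38) + 2591) = 1/(-19/(-38) + 2591) = 1/(-19*(-1/38) + 2591) = 1/(½ + 2591) = 1/(5183/2) = 2/5183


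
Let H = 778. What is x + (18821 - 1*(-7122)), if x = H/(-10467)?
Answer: 271544603/10467 ≈ 25943.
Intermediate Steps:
x = -778/10467 (x = 778/(-10467) = 778*(-1/10467) = -778/10467 ≈ -0.074329)
x + (18821 - 1*(-7122)) = -778/10467 + (18821 - 1*(-7122)) = -778/10467 + (18821 + 7122) = -778/10467 + 25943 = 271544603/10467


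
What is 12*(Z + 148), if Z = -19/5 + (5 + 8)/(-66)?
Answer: 95042/55 ≈ 1728.0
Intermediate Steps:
Z = -1319/330 (Z = -19*1/5 + 13*(-1/66) = -19/5 - 13/66 = -1319/330 ≈ -3.9970)
12*(Z + 148) = 12*(-1319/330 + 148) = 12*(47521/330) = 95042/55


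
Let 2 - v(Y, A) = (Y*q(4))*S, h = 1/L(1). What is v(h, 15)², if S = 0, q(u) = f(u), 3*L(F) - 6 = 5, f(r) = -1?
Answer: 4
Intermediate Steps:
L(F) = 11/3 (L(F) = 2 + (⅓)*5 = 2 + 5/3 = 11/3)
q(u) = -1
h = 3/11 (h = 1/(11/3) = 3/11 ≈ 0.27273)
v(Y, A) = 2 (v(Y, A) = 2 - Y*(-1)*0 = 2 - (-Y)*0 = 2 - 1*0 = 2 + 0 = 2)
v(h, 15)² = 2² = 4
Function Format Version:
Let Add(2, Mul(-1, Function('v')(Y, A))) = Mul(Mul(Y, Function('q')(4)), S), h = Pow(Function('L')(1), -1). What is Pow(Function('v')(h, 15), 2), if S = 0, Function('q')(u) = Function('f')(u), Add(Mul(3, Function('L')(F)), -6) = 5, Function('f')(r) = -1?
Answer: 4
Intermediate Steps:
Function('L')(F) = Rational(11, 3) (Function('L')(F) = Add(2, Mul(Rational(1, 3), 5)) = Add(2, Rational(5, 3)) = Rational(11, 3))
Function('q')(u) = -1
h = Rational(3, 11) (h = Pow(Rational(11, 3), -1) = Rational(3, 11) ≈ 0.27273)
Function('v')(Y, A) = 2 (Function('v')(Y, A) = Add(2, Mul(-1, Mul(Mul(Y, -1), 0))) = Add(2, Mul(-1, Mul(Mul(-1, Y), 0))) = Add(2, Mul(-1, 0)) = Add(2, 0) = 2)
Pow(Function('v')(h, 15), 2) = Pow(2, 2) = 4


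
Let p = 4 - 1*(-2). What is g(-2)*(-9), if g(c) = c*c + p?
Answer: -90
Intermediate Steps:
p = 6 (p = 4 + 2 = 6)
g(c) = 6 + c**2 (g(c) = c*c + 6 = c**2 + 6 = 6 + c**2)
g(-2)*(-9) = (6 + (-2)**2)*(-9) = (6 + 4)*(-9) = 10*(-9) = -90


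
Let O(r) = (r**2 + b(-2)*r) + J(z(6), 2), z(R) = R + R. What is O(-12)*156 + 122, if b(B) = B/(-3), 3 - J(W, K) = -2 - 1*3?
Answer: 22586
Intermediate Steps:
z(R) = 2*R
J(W, K) = 8 (J(W, K) = 3 - (-2 - 1*3) = 3 - (-2 - 3) = 3 - 1*(-5) = 3 + 5 = 8)
b(B) = -B/3 (b(B) = B*(-1/3) = -B/3)
O(r) = 8 + r**2 + 2*r/3 (O(r) = (r**2 + (-1/3*(-2))*r) + 8 = (r**2 + 2*r/3) + 8 = 8 + r**2 + 2*r/3)
O(-12)*156 + 122 = (8 + (-12)**2 + (2/3)*(-12))*156 + 122 = (8 + 144 - 8)*156 + 122 = 144*156 + 122 = 22464 + 122 = 22586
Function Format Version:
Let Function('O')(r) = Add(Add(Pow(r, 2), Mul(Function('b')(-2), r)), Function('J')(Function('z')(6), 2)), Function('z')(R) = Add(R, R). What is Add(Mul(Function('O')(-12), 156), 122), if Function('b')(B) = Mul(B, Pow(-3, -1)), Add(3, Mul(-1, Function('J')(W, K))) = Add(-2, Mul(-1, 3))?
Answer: 22586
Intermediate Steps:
Function('z')(R) = Mul(2, R)
Function('J')(W, K) = 8 (Function('J')(W, K) = Add(3, Mul(-1, Add(-2, Mul(-1, 3)))) = Add(3, Mul(-1, Add(-2, -3))) = Add(3, Mul(-1, -5)) = Add(3, 5) = 8)
Function('b')(B) = Mul(Rational(-1, 3), B) (Function('b')(B) = Mul(B, Rational(-1, 3)) = Mul(Rational(-1, 3), B))
Function('O')(r) = Add(8, Pow(r, 2), Mul(Rational(2, 3), r)) (Function('O')(r) = Add(Add(Pow(r, 2), Mul(Mul(Rational(-1, 3), -2), r)), 8) = Add(Add(Pow(r, 2), Mul(Rational(2, 3), r)), 8) = Add(8, Pow(r, 2), Mul(Rational(2, 3), r)))
Add(Mul(Function('O')(-12), 156), 122) = Add(Mul(Add(8, Pow(-12, 2), Mul(Rational(2, 3), -12)), 156), 122) = Add(Mul(Add(8, 144, -8), 156), 122) = Add(Mul(144, 156), 122) = Add(22464, 122) = 22586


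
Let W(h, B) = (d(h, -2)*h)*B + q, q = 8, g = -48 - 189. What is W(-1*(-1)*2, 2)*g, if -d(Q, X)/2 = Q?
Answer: 1896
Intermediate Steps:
g = -237
d(Q, X) = -2*Q
W(h, B) = 8 - 2*B*h**2 (W(h, B) = ((-2*h)*h)*B + 8 = (-2*h**2)*B + 8 = -2*B*h**2 + 8 = 8 - 2*B*h**2)
W(-1*(-1)*2, 2)*g = (8 - 2*2*(-1*(-1)*2)**2)*(-237) = (8 - 2*2*(1*2)**2)*(-237) = (8 - 2*2*2**2)*(-237) = (8 - 2*2*4)*(-237) = (8 - 16)*(-237) = -8*(-237) = 1896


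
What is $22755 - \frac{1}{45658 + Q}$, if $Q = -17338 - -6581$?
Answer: $\frac{794172254}{34901} \approx 22755.0$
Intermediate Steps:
$Q = -10757$ ($Q = -17338 + 6581 = -10757$)
$22755 - \frac{1}{45658 + Q} = 22755 - \frac{1}{45658 - 10757} = 22755 - \frac{1}{34901} = \frac{794172254}{34901}$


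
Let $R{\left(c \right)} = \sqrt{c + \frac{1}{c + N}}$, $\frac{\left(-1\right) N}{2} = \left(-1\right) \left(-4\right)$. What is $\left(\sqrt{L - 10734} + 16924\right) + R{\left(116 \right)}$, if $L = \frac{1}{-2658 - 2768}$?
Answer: $16924 + \frac{\sqrt{37587}}{18} + \frac{i \sqrt{316024808810}}{5426} \approx 16935.0 + 103.6 i$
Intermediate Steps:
$N = -8$ ($N = - 2 \left(\left(-1\right) \left(-4\right)\right) = \left(-2\right) 4 = -8$)
$L = - \frac{1}{5426}$ ($L = \frac{1}{-2658 - 2768} = \frac{1}{-5426} = - \frac{1}{5426} \approx -0.0001843$)
$R{\left(c \right)} = \sqrt{c + \frac{1}{-8 + c}}$ ($R{\left(c \right)} = \sqrt{c + \frac{1}{c - 8}} = \sqrt{c + \frac{1}{-8 + c}}$)
$\left(\sqrt{L - 10734} + 16924\right) + R{\left(116 \right)} = \left(\sqrt{- \frac{1}{5426} - 10734} + 16924\right) + \sqrt{\frac{1 + 116 \left(-8 + 116\right)}{-8 + 116}} = \left(\sqrt{- \frac{58242685}{5426}} + 16924\right) + \sqrt{\frac{1 + 116 \cdot 108}{108}} = \left(\frac{i \sqrt{316024808810}}{5426} + 16924\right) + \sqrt{\frac{1 + 12528}{108}} = \left(16924 + \frac{i \sqrt{316024808810}}{5426}\right) + \sqrt{\frac{1}{108} \cdot 12529} = \left(16924 + \frac{i \sqrt{316024808810}}{5426}\right) + \sqrt{\frac{12529}{108}} = \left(16924 + \frac{i \sqrt{316024808810}}{5426}\right) + \frac{\sqrt{37587}}{18} = 16924 + \frac{\sqrt{37587}}{18} + \frac{i \sqrt{316024808810}}{5426}$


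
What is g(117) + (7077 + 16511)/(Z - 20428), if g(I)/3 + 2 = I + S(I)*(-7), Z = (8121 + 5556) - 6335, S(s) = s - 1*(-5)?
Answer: -14517625/6543 ≈ -2218.8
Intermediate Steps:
S(s) = 5 + s (S(s) = s + 5 = 5 + s)
Z = 7342 (Z = 13677 - 6335 = 7342)
g(I) = -111 - 18*I (g(I) = -6 + 3*(I + (5 + I)*(-7)) = -6 + 3*(I + (-35 - 7*I)) = -6 + 3*(-35 - 6*I) = -6 + (-105 - 18*I) = -111 - 18*I)
g(117) + (7077 + 16511)/(Z - 20428) = (-111 - 18*117) + (7077 + 16511)/(7342 - 20428) = (-111 - 2106) + 23588/(-13086) = -2217 + 23588*(-1/13086) = -2217 - 11794/6543 = -14517625/6543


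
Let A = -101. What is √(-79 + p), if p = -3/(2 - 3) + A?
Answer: I*√177 ≈ 13.304*I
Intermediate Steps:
p = -98 (p = -3/(2 - 3) - 101 = -3/(-1) - 101 = -3*(-1) - 101 = 3 - 101 = -98)
√(-79 + p) = √(-79 - 98) = √(-177) = I*√177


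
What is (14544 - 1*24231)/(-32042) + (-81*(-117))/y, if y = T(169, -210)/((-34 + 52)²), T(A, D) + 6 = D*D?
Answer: 16468939599/235476658 ≈ 69.939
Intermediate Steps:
T(A, D) = -6 + D² (T(A, D) = -6 + D*D = -6 + D²)
y = 7349/54 (y = (-6 + (-210)²)/((-34 + 52)²) = (-6 + 44100)/(18²) = 44094/324 = 44094*(1/324) = 7349/54 ≈ 136.09)
(14544 - 1*24231)/(-32042) + (-81*(-117))/y = (14544 - 1*24231)/(-32042) + (-81*(-117))/(7349/54) = (14544 - 24231)*(-1/32042) + 9477*(54/7349) = -9687*(-1/32042) + 511758/7349 = 9687/32042 + 511758/7349 = 16468939599/235476658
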